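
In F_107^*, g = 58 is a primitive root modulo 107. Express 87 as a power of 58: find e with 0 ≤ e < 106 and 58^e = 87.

32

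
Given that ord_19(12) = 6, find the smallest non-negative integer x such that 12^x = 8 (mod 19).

5

Successive powers of 12 modulo 19:
  12^0=1  12^1=12  12^2=11  12^3=18  12^4=7  12^5=8
So 12^5 ≡ 8 (mod 19), giving x = 5.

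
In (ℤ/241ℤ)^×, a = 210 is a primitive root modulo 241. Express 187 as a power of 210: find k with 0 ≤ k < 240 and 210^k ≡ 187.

136

Baby-step giant-step with m = ceil(sqrt(240)) = 16.
Baby table (210^j mod 241 for j=0..15):
  0:1  1:210  2:238  3:93  4:9  5:203  6:214  7:114
  8:81  9:140  10:239  11:62  12:6  13:55  14:223  15:76
Giant step factor: 210^(-16) ≡ 183 (mod 241).
Scan 187·183^i mod 241 for i = 0, 1, …:
  i=0: 187   i=1: 240   i=2: 58   i=3: 10
  i=4: 143   i=5: 141   i=6: 16   i=7: 36
  i=8: 81
Match at i=8, j=8: k = 8·16 + 8 = 136.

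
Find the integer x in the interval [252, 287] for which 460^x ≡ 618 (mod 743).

282

Compute 460^252 mod 743 = 510, then multiply by 460 repeatedly:
  460^252=510  460^253=555  460^254=451  460^255=163  460^256=680
  460^257=740  460^258=106  460^259=465  460^260=659  460^261=739
  460^262=389  460^263=620  460^264=631  460^265=490  460^266=271
  460^267=579  460^268=346  460^269=158  460^270=609  460^271=29
  460^272=709  460^273=706  460^274=69  460^275=534  460^276=450
  460^277=446  460^278=92  460^279=712  460^280=600  460^281=347
  460^282=618
Found 618 at exponent 282.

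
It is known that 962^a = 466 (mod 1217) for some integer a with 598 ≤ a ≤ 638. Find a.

612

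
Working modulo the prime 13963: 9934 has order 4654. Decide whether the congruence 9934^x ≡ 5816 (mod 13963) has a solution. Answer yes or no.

no

5816 ∈ ⟨9934⟩ iff 5816^4654 ≡ 1 (mod 13963), since |⟨9934⟩| = 4654.
5816^4654 mod 13963 = 541.
Since 541 ≠ 1, 5816 does not lie in the subgroup.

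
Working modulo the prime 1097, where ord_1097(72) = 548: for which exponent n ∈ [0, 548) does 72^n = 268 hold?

Successive powers of 72 modulo 1097:
  72^0=1  72^1=72  72^2=796  72^3=268
So 72^3 ≡ 268 (mod 1097), giving n = 3.

3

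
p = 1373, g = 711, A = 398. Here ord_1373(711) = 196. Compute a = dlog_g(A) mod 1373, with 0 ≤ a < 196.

Baby-step giant-step with m = ceil(sqrt(196)) = 14.
Baby table (711^j mod 1373 for j=0..13):
  0:1  1:711  2:257  3:118  4:145  5:120  6:194  7:634
  8:430  9:924  10:670  11:1312  12:565  13:799
Giant step factor: 711^(-14) ≡ 268 (mod 1373).
Scan 398·268^i mod 1373 for i = 0, 1, …:
  i=0: 398   i=1: 943   i=2: 92   i=3: 1315
  i=4: 932   i=5: 1263   i=6: 726   i=7: 975
  i=8: 430
Match at i=8, j=8: a = 8·14 + 8 = 120.

120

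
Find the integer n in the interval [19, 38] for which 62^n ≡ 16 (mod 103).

28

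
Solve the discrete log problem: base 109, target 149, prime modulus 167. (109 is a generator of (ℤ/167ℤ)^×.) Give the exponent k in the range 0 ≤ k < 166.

51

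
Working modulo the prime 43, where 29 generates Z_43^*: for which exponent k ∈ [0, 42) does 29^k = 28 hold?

Baby-step giant-step with m = ceil(sqrt(42)) = 7.
Baby table (29^j mod 43 for j=0..6):
  0:1  1:29  2:24  3:8  4:17  5:20  6:21
Giant step factor: 29^(-7) ≡ 37 (mod 43).
Scan 28·37^i mod 43 for i = 0, 1, …:
  i=0: 28   i=1: 4   i=2: 19   i=3: 15
  i=4: 39   i=5: 24
Match at i=5, j=2: k = 5·7 + 2 = 37.

37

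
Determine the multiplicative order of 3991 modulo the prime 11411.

1141

The order of 3991 must divide p − 1 = 11410 = 2 · 5 · 7 · 163.
Divisors: 1, 2, 5, 7, 10, 14, 35, 70, 163, 326, 815, 1141, 1630, 2282, 5705, 11410.
Check each in increasing order: 3991^1 ≡ 3991;  3991^2 ≡ 9736;  3991^5 ≡ 227;  3991^7 ≡ 7749;  3991^10 ≡ 5885;  3991^14 ≡ 2319;  3991^35 ≡ 5471;  3991^70 ≡ 788;  3991^163 ≡ 9889;  3991^326 ≡ 51;  3991^815 ≡ 895;  3991^1141 ≡ 1.
Smallest exponent giving 1 is 1141.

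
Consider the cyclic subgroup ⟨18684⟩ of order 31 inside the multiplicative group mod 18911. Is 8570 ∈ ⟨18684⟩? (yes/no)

no

8570 ∈ ⟨18684⟩ iff 8570^31 ≡ 1 (mod 18911), since |⟨18684⟩| = 31.
8570^31 mod 18911 = 7928.
Since 7928 ≠ 1, 8570 does not lie in the subgroup.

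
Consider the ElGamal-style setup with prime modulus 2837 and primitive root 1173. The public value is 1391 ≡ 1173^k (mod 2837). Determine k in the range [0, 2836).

Baby-step giant-step with m = ceil(sqrt(2836)) = 54.
Baby table (1173^j mod 2837 for j=0..53):
  0:1  1:1173  2:2821  3:1091  4:256  5:2403  6:1578  7:1270
  8:285  9:2376  10:1114  11:1702  12:2035  13:1138  14:1484  15:1651
  16:1789  17:1954  18:2583  19:2780  20:1227  21:912  22:227  23:2430
  24:2042  25:838  26:1372  27:777  28:744  29:1753  30:2281  31:322
  32:385  33:522  34:2351  35:159  36:2102  37:293  38:412  39:986
  40:1919  41:1246  42:503  43:2760  44:463  45:1232  46:1103  47:147
  48:2211  49:485  50:1505  51:751  52:1453  53:2169
Giant step factor: 1173^(-54) ≡ 2616 (mod 2837).
Scan 1391·2616^i mod 2837 for i = 0, 1, …:
  i=0: 1391   i=1: 1822   i=2: 192   i=3: 123
  i=4: 1187   i=5: 1514   i=6: 172   i=7: 1706
  i=8: 295   i=9: 56     …   i=49: 1599
  i=50: 1246
Match at i=50, j=41: k = 50·54 + 41 = 2741.

2741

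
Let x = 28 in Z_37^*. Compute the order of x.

The order of 28 must divide p − 1 = 36 = 2^2 · 3^2.
Divisors: 1, 2, 3, 4, 6, 9, 12, 18, 36.
Check each in increasing order: 28^1 ≡ 28;  28^2 ≡ 7;  28^3 ≡ 11;  28^4 ≡ 12;  28^6 ≡ 10;  28^9 ≡ 36;  28^12 ≡ 26;  28^18 ≡ 1.
Smallest exponent giving 1 is 18.

18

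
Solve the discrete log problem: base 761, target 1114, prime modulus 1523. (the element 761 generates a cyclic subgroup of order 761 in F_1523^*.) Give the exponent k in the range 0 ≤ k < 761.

399

Baby-step giant-step with m = ceil(sqrt(761)) = 28.
Baby table (761^j mod 1523 for j=0..27):
  0:1  1:761  2:381  3:571  4:476  5:1285  6:119  7:702
  8:1172  9:937  10:293  11:615  12:454  13:1296  14:875  15:324
  16:1361  17:81  18:721  19:401  20:561  21:481  22:521  23:501
  24:511  25:506  26:1270  27:888
Giant step factor: 761^(-28) ≡ 614 (mod 1523).
Scan 1114·614^i mod 1523 for i = 0, 1, …:
  i=0: 1114   i=1: 169   i=2: 202   i=3: 665
  i=4: 146   i=5: 1310   i=6: 196   i=7: 27
  i=8: 1348   i=9: 683     …   i=13: 527
  i=14: 702
Match at i=14, j=7: k = 14·28 + 7 = 399.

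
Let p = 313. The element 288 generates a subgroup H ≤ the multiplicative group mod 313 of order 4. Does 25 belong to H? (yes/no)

⟨288⟩ has order 4; its elements mod 313 are {1, 25, 288, 312}.
25 is in this set.

yes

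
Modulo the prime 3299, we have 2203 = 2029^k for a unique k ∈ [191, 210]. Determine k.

Compute 2029^191 mod 3299 = 510, then multiply by 2029 repeatedly:
  2029^191=510  2029^192=2203
Found 2203 at exponent 192.

192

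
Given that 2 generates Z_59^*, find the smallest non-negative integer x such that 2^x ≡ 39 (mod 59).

37

Baby-step giant-step with m = ceil(sqrt(58)) = 8.
Baby table (2^j mod 59 for j=0..7):
  0:1  1:2  2:4  3:8  4:16  5:32  6:5  7:10
Giant step factor: 2^(-8) ≡ 3 (mod 59).
Scan 39·3^i mod 59 for i = 0, 1, …:
  i=0: 39   i=1: 58   i=2: 56   i=3: 50
  i=4: 32
Match at i=4, j=5: x = 4·8 + 5 = 37.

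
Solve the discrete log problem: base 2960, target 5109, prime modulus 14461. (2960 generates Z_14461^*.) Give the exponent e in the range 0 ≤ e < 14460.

12342

Baby-step giant-step with m = ceil(sqrt(14460)) = 121.
Baby table (2960^j mod 14461 for j=0..120):
  0:1  1:2960  2:12695  3:7522  4:9641  5:5807  6:9052  7:12148
  8:8034  9:6756  10:12658  11:13690  12:2678  13:2252  14:13860  15:14204
  16:5713  17:5571  18:4620  19:9555  20:11545  21:1857  22:1540  23:3185
  24:13489  25:619  26:10154  27:5882  28:14137  29:9847  30:8205  31:6781
  32:14353  33:12923  34:2735  35:11901  36:14425  37:9128  38:5732  39:3967
  40:14449  41:7863  42:6731  43:10963  44:14457  45:2621  46:7064  47:13295
  48:4819  49:5694  50:7175  51:9252  52:11247  53:1898  54:7212  55:3084
  56:3749  57:5453  58:2404  59:1028  60:6070  61:6638  62:10442  63:5163
  64:11664  65:7033  66:8301  67:1721  68:3888  69:11985  70:2767  71:5394
  72:1296  73:3995  74:10563  75:1798  76:432  77:6152  78:3521  79:10240
  80:144  81:6871  82:5994  83:13054  84:48  85:11931  86:1998  87:13992
  88:16  89:3977  90:666  91:4664  92:9646  93:6146  94:222  95:6375
  96:12856  97:6869  98:74  99:2125  100:13926  101:7110  102:4845  103:10349
  104:4642  105:2370  106:1615  107:8270  108:11188  109:790  110:10179  111:7577
  112:13370  113:9904  114:3393  115:7346  116:9277  117:12942  118:1131  119:7269
  120:12733
Giant step factor: 2960^(-121) ≡ 238 (mod 14461).
Scan 5109·238^i mod 14461 for i = 0, 1, …:
  i=0: 5109   i=1: 1218   i=2: 664   i=3: 13422
  i=4: 13016   i=5: 3154   i=6: 13141   i=7: 3982
  i=8: 7751   i=9: 8191     …   i=101: 4314
  i=102: 1
Match at i=102, j=0: e = 102·121 + 0 = 12342.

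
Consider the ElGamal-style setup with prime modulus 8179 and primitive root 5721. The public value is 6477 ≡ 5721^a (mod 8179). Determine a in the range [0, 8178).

1353

Baby-step giant-step with m = ceil(sqrt(8178)) = 91.
Baby table (5721^j mod 8179 for j=0..90):
  0:1  1:5721  2:5662  3:3462  4:4743  5:4960  6:3209  7:5013
  8:3799  9:2476  10:7347  11:306  12:320  13:6803  14:4281  15:3675
  16:4645  17:474  18:4505  19:1076  20:5188  21:7136  22:3667  23:7951
  24:4252  25:1346  26:4027  27:6403  28:6001  29:4458  30:2096  31:802
  32:8002  33:1579  34:3843  35:651  36:2926  37:5412  38:4537  39:4210
  40:6434  41:3414  42:42  43:3091  44:613  45:6361  46:2910  47:3845
  48:3914  49:6071  50:4157  51:5844  52:5951  53:4673  54:5261  55:7640
  56:8043  57:7128  58:6973  59:3550  60:1093  61:4297  62:5242  63:5268
  64:6792  65:6782  66:6825  67:7458  68:5554  69:7198  70:6672  71:7298
  72:6242  73:968  74:745  75:886  76:6005  77:2805  78:207  79:6471
  80:2437  81:5061  82:321  83:4345  84:1764  85:7137  86:1209  87:5434
  88:7714  89:6089  90:808
Giant step factor: 5721^(-91) ≡ 7203 (mod 8179).
Scan 6477·7203^i mod 8179 for i = 0, 1, …:
  i=0: 6477   i=1: 815   i=2: 6102   i=3: 6939
  i=4: 7927   i=5: 582   i=6: 4498   i=7: 2075
  i=8: 3192   i=9: 807     …   i=13: 6136
  i=14: 6471
Match at i=14, j=79: a = 14·91 + 79 = 1353.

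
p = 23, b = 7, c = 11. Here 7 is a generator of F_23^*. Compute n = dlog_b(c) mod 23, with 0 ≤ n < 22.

Successive powers of 7 modulo 23:
  7^0=1  7^1=7  7^2=3  7^3=21  7^4=9  7^5=17
  7^6=4  7^7=5  7^8=12  7^9=15  7^10=13  7^11=22
  7^12=16  7^13=20  7^14=2  7^15=14  7^16=6  7^17=19
  7^18=18  7^19=11
So 7^19 ≡ 11 (mod 23), giving n = 19.

19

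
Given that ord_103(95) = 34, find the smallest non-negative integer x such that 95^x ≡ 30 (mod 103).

Successive powers of 95 modulo 103:
  95^0=1  95^1=95  95^2=64  95^3=3  95^4=79  95^5=89
  95^6=9  95^7=31  95^8=61  95^9=27  95^10=93  95^11=80
  95^12=81  95^13=73  95^14=34  95^15=37  95^16=13  95^17=102
  95^18=8  95^19=39  95^20=100  95^21=24  95^22=14  95^23=94
  95^24=72  95^25=42  95^26=76  95^27=10  95^28=23  95^29=22
  95^30=30
So 95^30 ≡ 30 (mod 103), giving x = 30.

30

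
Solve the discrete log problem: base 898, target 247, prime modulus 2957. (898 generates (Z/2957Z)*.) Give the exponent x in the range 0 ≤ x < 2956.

2354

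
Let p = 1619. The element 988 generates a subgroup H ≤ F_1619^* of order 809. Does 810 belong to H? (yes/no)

no

810 ∈ ⟨988⟩ iff 810^809 ≡ 1 (mod 1619), since |⟨988⟩| = 809.
810^809 mod 1619 = 1618.
Since 1618 ≠ 1, 810 does not lie in the subgroup.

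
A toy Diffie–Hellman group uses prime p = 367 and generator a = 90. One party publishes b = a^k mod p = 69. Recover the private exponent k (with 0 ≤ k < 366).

143

Baby-step giant-step with m = ceil(sqrt(366)) = 20.
Baby table (90^j mod 367 for j=0..19):
  0:1  1:90  2:26  3:138  4:309  5:285  6:327  7:70
  8:61  9:352  10:118  11:344  12:132  13:136  14:129  15:233
  16:51  17:186  18:225  19:65
Giant step factor: 90^(-20) ≡ 50 (mod 367).
Scan 69·50^i mod 367 for i = 0, 1, …:
  i=0: 69   i=1: 147   i=2: 10   i=3: 133
  i=4: 44   i=5: 365   i=6: 267   i=7: 138
Match at i=7, j=3: k = 7·20 + 3 = 143.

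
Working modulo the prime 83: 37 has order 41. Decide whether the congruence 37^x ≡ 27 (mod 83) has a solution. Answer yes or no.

yes

27 ∈ ⟨37⟩ iff 27^41 ≡ 1 (mod 83), since |⟨37⟩| = 41.
27^41 mod 83 = 1.
Since 1 = 1, 27 lies in the subgroup.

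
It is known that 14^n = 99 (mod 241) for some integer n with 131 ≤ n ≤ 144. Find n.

Compute 14^131 mod 241 = 34, then multiply by 14 repeatedly:
  14^131=34  14^132=235  14^133=157  14^134=29  14^135=165
  14^136=141  14^137=46  14^138=162  14^139=99
Found 99 at exponent 139.

139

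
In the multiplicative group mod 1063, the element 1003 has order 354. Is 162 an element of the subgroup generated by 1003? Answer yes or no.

no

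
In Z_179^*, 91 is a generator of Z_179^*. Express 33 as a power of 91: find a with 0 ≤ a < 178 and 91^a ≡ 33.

Baby-step giant-step with m = ceil(sqrt(178)) = 14.
Baby table (91^j mod 179 for j=0..13):
  0:1  1:91  2:47  3:160  4:61  5:2  6:3  7:94
  8:141  9:122  10:4  11:6  12:9  13:103
Giant step factor: 91^(-14) ≡ 168 (mod 179).
Scan 33·168^i mod 179 for i = 0, 1, …:
  i=0: 33   i=1: 174   i=2: 55   i=3: 111
  i=4: 32   i=5: 6
Match at i=5, j=11: a = 5·14 + 11 = 81.

81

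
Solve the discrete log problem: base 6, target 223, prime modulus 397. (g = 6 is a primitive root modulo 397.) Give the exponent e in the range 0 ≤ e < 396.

383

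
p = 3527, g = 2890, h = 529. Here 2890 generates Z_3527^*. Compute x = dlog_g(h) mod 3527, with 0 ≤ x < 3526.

Baby-step giant-step with m = ceil(sqrt(3526)) = 60.
Baby table (2890^j mod 3527 for j=0..59):
  0:1  1:2890  2:164  3:1342  4:2207  5:1414  6:2194  7:2641
  8:62  9:2830  10:3114  11:2083  12:2808  13:3020  14:2002  15:1500
  16:317  17:2637  18:2610  19:2174  20:1273  21:309  22:679  23:1298
  24:2019  25:1252  26:3105  27:762  28:1332  29:1523  30:3301  31:2882
  32:1733  33:30  34:2052  35:1393  36:1463  37:2724  38:96  39:2334
  40:1636  41:1860  42:252  43:1718  44:2531  45:3119  46:2425  47:101
  48:2676  49:2456  50:1516  51:706  52:1734  53:2920  54:2216  55:2735
  56:143  57:611  58:2290  59:1448
Giant step factor: 2890^(-60) ≡ 700 (mod 3527).
Scan 529·700^i mod 3527 for i = 0, 1, …:
  i=0: 529   i=1: 3492   i=2: 189   i=3: 1801
  i=4: 1561   i=5: 2857   i=6: 91   i=7: 214
  i=8: 1666   i=9: 2290
Match at i=9, j=58: x = 9·60 + 58 = 598.

598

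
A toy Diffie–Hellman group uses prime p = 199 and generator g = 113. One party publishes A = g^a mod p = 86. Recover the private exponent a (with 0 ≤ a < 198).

Baby-step giant-step with m = ceil(sqrt(198)) = 15.
Baby table (113^j mod 199 for j=0..14):
  0:1  1:113  2:33  3:147  4:94  5:75  6:117  7:87
  8:80  9:85  10:53  11:19  12:157  13:30  14:7
Giant step factor: 113^(-15) ≡ 159 (mod 199).
Scan 86·159^i mod 199 for i = 0, 1, …:
  i=0: 86   i=1: 142   i=2: 91   i=3: 141
  i=4: 131   i=5: 133   i=6: 53
Match at i=6, j=10: a = 6·15 + 10 = 100.

100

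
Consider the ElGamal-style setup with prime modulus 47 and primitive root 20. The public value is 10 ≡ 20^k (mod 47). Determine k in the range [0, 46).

3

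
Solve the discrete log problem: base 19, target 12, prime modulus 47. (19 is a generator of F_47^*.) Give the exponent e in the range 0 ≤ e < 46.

Baby-step giant-step with m = ceil(sqrt(46)) = 7.
Baby table (19^j mod 47 for j=0..6):
  0:1  1:19  2:32  3:44  4:37  5:45  6:9
Giant step factor: 19^(-7) ≡ 11 (mod 47).
Scan 12·11^i mod 47 for i = 0, 1, …:
  i=0: 12   i=1: 38   i=2: 42   i=3: 39
  i=4: 6   i=5: 19
Match at i=5, j=1: e = 5·7 + 1 = 36.

36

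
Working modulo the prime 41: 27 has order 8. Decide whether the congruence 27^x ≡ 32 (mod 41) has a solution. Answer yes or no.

32 ∈ ⟨27⟩ iff 32^8 ≡ 1 (mod 41), since |⟨27⟩| = 8.
32^8 mod 41 = 1.
Since 1 = 1, 32 lies in the subgroup.

yes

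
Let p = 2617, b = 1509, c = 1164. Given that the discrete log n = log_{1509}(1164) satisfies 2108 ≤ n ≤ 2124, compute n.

2118

Compute 1509^2108 mod 2617 = 986, then multiply by 1509 repeatedly:
  1509^2108=986  1509^2109=1418  1509^2110=1673  1509^2111=1769  1509^2112=81
  1509^2113=1847  1509^2114=18  1509^2115=992  1509^2116=4  1509^2117=802
  1509^2118=1164
Found 1164 at exponent 2118.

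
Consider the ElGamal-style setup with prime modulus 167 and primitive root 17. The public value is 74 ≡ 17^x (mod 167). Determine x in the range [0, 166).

Baby-step giant-step with m = ceil(sqrt(166)) = 13.
Baby table (17^j mod 167 for j=0..12):
  0:1  1:17  2:122  3:70  4:21  5:23  6:57  7:134
  8:107  9:149  10:28  11:142  12:76
Giant step factor: 17^(-13) ≡ 148 (mod 167).
Scan 74·148^i mod 167 for i = 0, 1, …:
  i=0: 74   i=1: 97   i=2: 161   i=3: 114
  i=4: 5   i=5: 72   i=6: 135   i=7: 107
Match at i=7, j=8: x = 7·13 + 8 = 99.

99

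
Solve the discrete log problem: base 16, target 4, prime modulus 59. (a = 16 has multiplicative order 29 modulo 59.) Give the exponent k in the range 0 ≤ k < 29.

Successive powers of 16 modulo 59:
  16^0=1  16^1=16  16^2=20  16^3=25  16^4=46  16^5=28
  16^6=35  16^7=29  16^8=51  16^9=49  16^10=17  16^11=36
  16^12=45  16^13=12  16^14=15  16^15=4
So 16^15 ≡ 4 (mod 59), giving k = 15.

15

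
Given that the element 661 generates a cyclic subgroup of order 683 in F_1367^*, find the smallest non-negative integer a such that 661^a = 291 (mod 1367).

46

Baby-step giant-step with m = ceil(sqrt(683)) = 27.
Baby table (661^j mod 1367 for j=0..26):
  0:1  1:661  2:848  3:58  4:62  5:1339  6:630  7:862
  8:1110  9:998  10:784  11:131  12:470  13:361  14:763  15:1287
  16:433  17:510  18:828  19:508  20:873  21:179  22:757  23:55
  24:813  25:162  26:456
Giant step factor: 661^(-27) ≡ 91 (mod 1367).
Scan 291·91^i mod 1367 for i = 0, 1, …:
  i=0: 291   i=1: 508
Match at i=1, j=19: a = 1·27 + 19 = 46.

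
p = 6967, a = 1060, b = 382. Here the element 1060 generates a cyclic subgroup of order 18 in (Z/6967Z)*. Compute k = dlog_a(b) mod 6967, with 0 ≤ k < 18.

Successive powers of 1060 modulo 6967:
  1060^0=1  1060^1=1060  1060^2=1913  1060^3=383  1060^4=1894  1060^5=1144
  1060^6=382
So 1060^6 ≡ 382 (mod 6967), giving k = 6.

6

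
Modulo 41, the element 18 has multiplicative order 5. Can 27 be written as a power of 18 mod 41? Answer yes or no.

no

⟨18⟩ has order 5; its elements mod 41 are {1, 10, 16, 18, 37}.
27 is not in this set.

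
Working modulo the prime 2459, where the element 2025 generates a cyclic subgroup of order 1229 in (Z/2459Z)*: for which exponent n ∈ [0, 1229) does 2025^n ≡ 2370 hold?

123

Baby-step giant-step with m = ceil(sqrt(1229)) = 36.
Baby table (2025^j mod 2459 for j=0..35):
  0:1  1:2025  2:1472  3:492  4:405  5:1278  6:1082  7:81
  8:1731  9:1200  10:508  11:838  12:240  13:1577  14:1643  15:48
  16:1299  17:1804  18:1485  19:2227  20:2328  21:297  22:1429  23:1941
  24:1043  25:2253  26:880  27:1684  28:1926  29:176  30:2304  31:877
  32:527  33:2428  34:1159  35:1089
Giant step factor: 2025^(-36) ≡ 1269 (mod 2459).
Scan 2370·1269^i mod 2459 for i = 0, 1, …:
  i=0: 2370   i=1: 173   i=2: 686   i=3: 48
Match at i=3, j=15: n = 3·36 + 15 = 123.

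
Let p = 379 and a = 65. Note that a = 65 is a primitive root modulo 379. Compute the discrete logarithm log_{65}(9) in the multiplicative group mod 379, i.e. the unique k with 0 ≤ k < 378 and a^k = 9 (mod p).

Baby-step giant-step with m = ceil(sqrt(378)) = 20.
Baby table (65^j mod 379 for j=0..19):
  0:1  1:65  2:56  3:229  4:104  5:317  6:139  7:318
  8:204  9:374  10:54  11:99  12:371  13:238  14:310  15:63
  16:305  17:117  18:25  19:109
Giant step factor: 65^(-20) ≡ 49 (mod 379).
Scan 9·49^i mod 379 for i = 0, 1, …:
  i=0: 9   i=1: 62   i=2: 6   i=3: 294
  i=4: 4   i=5: 196   i=6: 129   i=7: 257
  i=8: 86   i=9: 45   i=10: 310
Match at i=10, j=14: k = 10·20 + 14 = 214.

214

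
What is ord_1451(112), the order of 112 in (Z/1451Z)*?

1450

The order of 112 must divide p − 1 = 1450 = 2 · 5^2 · 29.
Divisors: 1, 2, 5, 10, 25, 29, 50, 58, 145, 290, 725, 1450.
Check each in increasing order: 112^1 ≡ 112;  112^2 ≡ 936;  112^5 ≡ 328;  112^10 ≡ 210;  112^25 ≡ 1232;  112^29 ≡ 706;  112^50 ≡ 78;  112^58 ≡ 743;  112^145 ≡ 739;  112^290 ≡ 545;  112^725 ≡ 1450;  112^1450 ≡ 1.
Smallest exponent giving 1 is 1450.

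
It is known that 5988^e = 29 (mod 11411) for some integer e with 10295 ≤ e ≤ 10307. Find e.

10307

Compute 5988^10295 mod 11411 = 11329, then multiply by 5988 repeatedly:
  5988^10295=11329  5988^10296=11068  5988^10297=96  5988^10298=4298  5988^10299=4619
  5988^10300=9719  5988^10301=1272  5988^10302=5599  5988^10303=1294  5988^10304=403
  5988^10305=5443  5988^10306=2868  5988^10307=29
Found 29 at exponent 10307.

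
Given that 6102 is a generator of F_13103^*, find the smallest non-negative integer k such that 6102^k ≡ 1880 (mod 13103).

7260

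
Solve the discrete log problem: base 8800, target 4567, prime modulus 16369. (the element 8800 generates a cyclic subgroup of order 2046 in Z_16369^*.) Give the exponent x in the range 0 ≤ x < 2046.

974

Baby-step giant-step with m = ceil(sqrt(2046)) = 46.
Baby table (8800^j mod 16369 for j=0..45):
  0:1  1:8800  2:14630  3:1815  4:12225  5:2932  6:4056  7:8380
  8:1655  9:11959  10:2899  11:8298  12:291  13:7236  14:1390  15:4357
  16:5402  17:2024  18:1728  19:15968  20:6904  21:9841  22:8790  23:8475
  24:2836  25:10444  26:11634  27:7474  28:558  29:16069  30:11778  31:14261
  32:12046  33:15525  34:4326  35:10875  36:6826  37:10939  38:13480  39:14226
  40:15057  41:10914  42:6277  43:8594  44:2420  45:16300
Giant step factor: 8800^(-46) ≡ 9978 (mod 16369).
Scan 4567·9978^i mod 16369 for i = 0, 1, …:
  i=0: 4567   i=1: 14599   i=2: 1091   i=3: 613
  i=4: 10877   i=5: 4236   i=6: 2050   i=7: 10019
  i=8: 4099   i=9: 10060     …   i=20: 9648
  i=21: 1655
Match at i=21, j=8: x = 21·46 + 8 = 974.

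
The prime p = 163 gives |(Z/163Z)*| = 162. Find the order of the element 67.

The order of 67 must divide p − 1 = 162 = 2 · 3^4.
Divisors: 1, 2, 3, 6, 9, 18, 27, 54, 81, 162.
Check each in increasing order: 67^1 ≡ 67;  67^2 ≡ 88;  67^3 ≡ 28;  67^6 ≡ 132;  67^9 ≡ 110;  67^18 ≡ 38;  67^27 ≡ 105;  67^54 ≡ 104;  67^81 ≡ 162;  67^162 ≡ 1.
Smallest exponent giving 1 is 162.

162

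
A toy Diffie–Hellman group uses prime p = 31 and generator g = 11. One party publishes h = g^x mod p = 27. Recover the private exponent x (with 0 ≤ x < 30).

Successive powers of 11 modulo 31:
  11^0=1  11^1=11  11^2=28  11^3=29  11^4=9  11^5=6
  11^6=4  11^7=13  11^8=19  11^9=23  11^10=5  11^11=24
  11^12=16  11^13=21  11^14=14  11^15=30  11^16=20  11^17=3
  11^18=2  11^19=22  11^20=25  11^21=27
So 11^21 ≡ 27 (mod 31), giving x = 21.

21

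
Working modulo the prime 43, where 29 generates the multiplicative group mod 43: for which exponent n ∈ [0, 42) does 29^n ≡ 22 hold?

Baby-step giant-step with m = ceil(sqrt(42)) = 7.
Baby table (29^j mod 43 for j=0..6):
  0:1  1:29  2:24  3:8  4:17  5:20  6:21
Giant step factor: 29^(-7) ≡ 37 (mod 43).
Scan 22·37^i mod 43 for i = 0, 1, …:
  i=0: 22   i=1: 40   i=2: 18   i=3: 21
Match at i=3, j=6: n = 3·7 + 6 = 27.

27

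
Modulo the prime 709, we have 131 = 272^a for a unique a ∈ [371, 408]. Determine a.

Compute 272^371 mod 709 = 152, then multiply by 272 repeatedly:
  272^371=152  272^372=222  272^373=119  272^374=463  272^375=443
  272^376=675  272^377=678  272^378=76  272^379=111  272^380=414
  272^381=586  272^382=576  272^383=692  272^384=339  272^385=38
  272^386=410  272^387=207  272^388=293  272^389=288  272^390=346
  272^391=524  272^392=19  272^393=205  272^394=458  272^395=501
  272^396=144  272^397=173  272^398=262  272^399=364  272^400=457
  272^401=229  272^402=605  272^403=72  272^404=441  272^405=131
Found 131 at exponent 405.

405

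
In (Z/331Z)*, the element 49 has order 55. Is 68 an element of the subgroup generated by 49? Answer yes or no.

68 ∈ ⟨49⟩ iff 68^55 ≡ 1 (mod 331), since |⟨49⟩| = 55.
68^55 mod 331 = 1.
Since 1 = 1, 68 lies in the subgroup.

yes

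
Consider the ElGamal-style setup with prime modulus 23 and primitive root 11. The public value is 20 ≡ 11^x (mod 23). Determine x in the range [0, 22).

3

Successive powers of 11 modulo 23:
  11^0=1  11^1=11  11^2=6  11^3=20
So 11^3 ≡ 20 (mod 23), giving x = 3.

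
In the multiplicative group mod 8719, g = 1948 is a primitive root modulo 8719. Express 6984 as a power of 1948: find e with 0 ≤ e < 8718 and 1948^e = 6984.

Baby-step giant-step with m = ceil(sqrt(8718)) = 94.
Baby table (1948^j mod 8719 for j=0..93):
  0:1  1:1948  2:1939  3:1845  4:1832  5:2665  6:3615  7:5787
  8:8128  9:8359  10:4959  11:8199  12:7163  13:3124  14:8409  15:6450
  16:521  17:3504  18:7534  19:2155  20:4101  21:2144  22:111  23:6972
  24:5973  25:4258  26:2815  27:8088  28:191  29:5870  30:4151  31:3635
  32:1152  33:3313  34:1664  35:6723  36:466  37:992  38:5517  39:5308
  40:7969  41:3792  42:1823  43:2571  44:3602  45:6620  46:359  47:1812
  48:7300  49:8430  50:3763  51:6364  52:7373  53:2411  54:5806  55:1545
  56:1605  57:5138  58:8131  59:5484  60:2057  61:5015  62:3940  63:2400
  64:1816  65:6373  66:7467  67:2424  68:4973  69:595  70:8152  71:2797
  72:7900  73:165  74:7536  75:6051  76:7979  77:5834  78:3775  79:3583
  80:4484  81:7113  82:1633  83:7368  84:1390  85:4830  86:1039  87:1164
  88:532  89:7494  90:2706  91:5012  92:6815  93:5302
Giant step factor: 1948^(-94) ≡ 211 (mod 8719).
Scan 6984·211^i mod 8719 for i = 0, 1, …:
  i=0: 6984   i=1: 113   i=2: 6405   i=3: 10
  i=4: 2110   i=5: 541   i=6: 804   i=7: 3983
  i=8: 3389   i=9: 121     …   i=77: 705
  i=78: 532
Match at i=78, j=88: e = 78·94 + 88 = 7420.

7420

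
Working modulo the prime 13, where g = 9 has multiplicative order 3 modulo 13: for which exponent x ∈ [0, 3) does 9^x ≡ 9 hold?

1

Successive powers of 9 modulo 13:
  9^0=1  9^1=9
So 9^1 ≡ 9 (mod 13), giving x = 1.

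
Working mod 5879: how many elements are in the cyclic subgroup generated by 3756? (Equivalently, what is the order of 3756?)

The order of 3756 must divide p − 1 = 5878 = 2 · 2939.
Divisors: 1, 2, 2939, 5878.
Check each in increasing order: 3756^1 ≡ 3756;  3756^2 ≡ 3815;  3756^2939 ≡ 5878;  3756^5878 ≡ 1.
Smallest exponent giving 1 is 5878.

5878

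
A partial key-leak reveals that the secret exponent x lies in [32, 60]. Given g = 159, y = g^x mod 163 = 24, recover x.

52

Compute 159^32 mod 163 = 57, then multiply by 159 repeatedly:
  159^32=57  159^33=98  159^34=97  159^35=101  159^36=85
  159^37=149  159^38=56  159^39=102  159^40=81  159^41=2
  159^42=155  159^43=32  159^44=35  159^45=23  159^46=71
  159^47=42  159^48=158  159^49=20  159^50=83  159^51=157
  159^52=24
Found 24 at exponent 52.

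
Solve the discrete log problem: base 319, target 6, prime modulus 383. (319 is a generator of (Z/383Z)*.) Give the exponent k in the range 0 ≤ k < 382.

Baby-step giant-step with m = ceil(sqrt(382)) = 20.
Baby table (319^j mod 383 for j=0..19):
  0:1  1:319  2:266  3:211  4:284  5:208  6:93  7:176
  8:226  9:90  10:368  11:194  12:223  13:282  14:336  15:327
  16:137  17:41  18:57  19:182
Giant step factor: 319^(-20) ≡ 303 (mod 383).
Scan 6·303^i mod 383 for i = 0, 1, …:
  i=0: 6   i=1: 286   i=2: 100   i=3: 43
  i=4: 7   i=5: 206   i=6: 372   i=7: 114
  i=8: 72   i=9: 368
Match at i=9, j=10: k = 9·20 + 10 = 190.

190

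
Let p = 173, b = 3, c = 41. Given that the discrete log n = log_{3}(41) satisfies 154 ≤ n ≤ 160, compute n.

158

Compute 3^154 mod 173 = 24, then multiply by 3 repeatedly:
  3^154=24  3^155=72  3^156=43  3^157=129  3^158=41
Found 41 at exponent 158.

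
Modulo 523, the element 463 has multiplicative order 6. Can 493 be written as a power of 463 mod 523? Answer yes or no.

no

493 ∈ ⟨463⟩ iff 493^6 ≡ 1 (mod 523), since |⟨463⟩| = 6.
493^6 mod 523 = 237.
Since 237 ≠ 1, 493 does not lie in the subgroup.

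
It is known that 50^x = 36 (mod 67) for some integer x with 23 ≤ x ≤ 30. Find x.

Compute 50^23 mod 67 = 41, then multiply by 50 repeatedly:
  50^23=41  50^24=40  50^25=57  50^26=36
Found 36 at exponent 26.

26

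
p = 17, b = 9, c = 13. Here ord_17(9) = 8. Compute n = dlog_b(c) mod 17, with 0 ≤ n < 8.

2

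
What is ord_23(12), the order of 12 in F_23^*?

The order of 12 must divide p − 1 = 22 = 2 · 11.
Divisors: 1, 2, 11, 22.
Check each in increasing order: 12^1 ≡ 12;  12^2 ≡ 6;  12^11 ≡ 1.
Smallest exponent giving 1 is 11.

11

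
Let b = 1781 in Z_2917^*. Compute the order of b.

243

The order of 1781 must divide p − 1 = 2916 = 2^2 · 3^6.
Divisors: 1, 2, 3, 4, 6, 9, 12, 18, 27, 36, 54, 81, 108, 162, 243, 324, 486, 729, 972, 1458, 2916.
Check each in increasing order: 1781^1 ≡ 1781;  1781^2 ≡ 1182;  1781^3 ≡ 1985;  1781^4 ≡ 2798;  1781^6 ≡ 2275;  1781^9 ≡ 359;  1781^12 ≡ 867;  1781^18 ≡ 533;  1781^27 ≡ 1742;  1781^36 ≡ 1140;  1781^54 ≡ 884;  1781^81 ≡ 2669;  1781^108 ≡ 2617;  1781^162 ≡ 247;  1781^243 ≡ 1.
Smallest exponent giving 1 is 243.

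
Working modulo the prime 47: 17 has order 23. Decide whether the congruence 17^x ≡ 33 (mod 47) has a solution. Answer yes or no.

no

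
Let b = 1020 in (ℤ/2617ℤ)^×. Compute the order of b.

2616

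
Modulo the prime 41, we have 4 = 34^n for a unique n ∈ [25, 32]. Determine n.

28

Compute 34^25 mod 41 = 38, then multiply by 34 repeatedly:
  34^25=38  34^26=21  34^27=17  34^28=4
Found 4 at exponent 28.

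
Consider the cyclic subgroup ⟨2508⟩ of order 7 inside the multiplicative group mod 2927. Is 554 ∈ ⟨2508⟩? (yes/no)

yes

⟨2508⟩ has order 7; its elements mod 2927 are {1, 554, 1305, 2034, 2438, 2508, 2868}.
554 is in this set.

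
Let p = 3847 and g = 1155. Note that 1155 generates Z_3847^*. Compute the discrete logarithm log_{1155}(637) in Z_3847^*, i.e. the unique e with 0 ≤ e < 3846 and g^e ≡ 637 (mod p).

1978

Baby-step giant-step with m = ceil(sqrt(3846)) = 63.
Baby table (1155^j mod 3847 for j=0..62):
  0:1  1:1155  2:2963  3:2282  4:515  5:2387  6:2533  7:1895
  8:3629  9:2112  10:362  11:2634  12:3140  13:2826  14:1774  15:2366
  16:1360  17:1224  18:1871  19:2838  20:246  21:3299  22:1815  23:3557
  24:3586  25:2458  26:3751  27:683  28:230  29:207  30:571  31:1668
  32:3040  33:2736  34:1693  35:1139  36:3718  37:1038  38:2473  39:1841
  40:2811  41:3684  42:238  43:1753  44:1193  45:689  46:3313  47:2597
  48:2722  49:911  50:1974  51:2546  52:1522  53:3678  54:1002  55:3210
  56:2889  57:1446  58:532  59:2787  60:2893  61:2219  62:843
Giant step factor: 1155^(-63) ≡ 3775 (mod 3847).
Scan 637·3775^i mod 3847 for i = 0, 1, …:
  i=0: 637   i=1: 300   i=2: 1482   i=3: 1012
  i=4: 229   i=5: 2747   i=6: 2260   i=7: 2701
  i=8: 1725   i=9: 2751     …   i=30: 3706
  i=31: 2458
Match at i=31, j=25: e = 31·63 + 25 = 1978.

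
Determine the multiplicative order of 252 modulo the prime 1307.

653

The order of 252 must divide p − 1 = 1306 = 2 · 653.
Divisors: 1, 2, 653, 1306.
Check each in increasing order: 252^1 ≡ 252;  252^2 ≡ 768;  252^653 ≡ 1.
Smallest exponent giving 1 is 653.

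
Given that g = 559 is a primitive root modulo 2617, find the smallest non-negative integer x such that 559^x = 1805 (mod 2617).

Baby-step giant-step with m = ceil(sqrt(2616)) = 52.
Baby table (559^j mod 2617 for j=0..51):
  0:1  1:559  2:1058  3:2597  4:1905  5:2393  6:400  7:1155
  8:1863  9:2468  10:453  11:1995  12:363  13:1408  14:1972  15:591
  16:627  17:2432  18:1265  19:545  20:1083  21:870  22:2185  23:1893
  24:919  25:789  26:1395  27:2556  28:2539  29:887  30:1220  31:1560
  32:579  33:1770  34:204  35:1505  36:1238  37:1154  38:1304  39:1410
  40:473  41:90  42:587  43:1008  44:817  45:1345  46:776  47:1979
  48:1887  49:182  50:2292  51:1515
Giant step factor: 559^(-52) ≡ 110 (mod 2617).
Scan 1805·110^i mod 2617 for i = 0, 1, …:
  i=0: 1805   i=1: 2275   i=2: 1635   i=3: 1894
  i=4: 1597   i=5: 331   i=6: 2389   i=7: 1090
  i=8: 2135   i=9: 1937     …   i=22: 1583
  i=23: 1408
Match at i=23, j=13: x = 23·52 + 13 = 1209.

1209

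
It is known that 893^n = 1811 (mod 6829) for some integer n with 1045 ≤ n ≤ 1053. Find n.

1048

Compute 893^1045 mod 6829 = 5550, then multiply by 893 repeatedly:
  893^1045=5550  893^1046=5125  893^1047=1195  893^1048=1811
Found 1811 at exponent 1048.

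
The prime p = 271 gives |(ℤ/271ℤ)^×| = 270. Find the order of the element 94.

270

The order of 94 must divide p − 1 = 270 = 2 · 3^3 · 5.
Divisors: 1, 2, 3, 5, 6, 9, 10, 15, 18, 27, 30, 45, 54, 90, 135, 270.
Check each in increasing order: 94^1 ≡ 94;  94^2 ≡ 164;  94^3 ≡ 240;  94^5 ≡ 65;  94^6 ≡ 148;  94^9 ≡ 19;  94^10 ≡ 160;  94^15 ≡ 102;  94^18 ≡ 90;  94^27 ≡ 84;  94^30 ≡ 106;  94^45 ≡ 243;  94^54 ≡ 10;  94^90 ≡ 242;  94^135 ≡ 270;  94^270 ≡ 1.
Smallest exponent giving 1 is 270.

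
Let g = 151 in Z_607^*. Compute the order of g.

101

The order of 151 must divide p − 1 = 606 = 2 · 3 · 101.
Divisors: 1, 2, 3, 6, 101, 202, 303, 606.
Check each in increasing order: 151^1 ≡ 151;  151^2 ≡ 342;  151^3 ≡ 47;  151^6 ≡ 388;  151^101 ≡ 1.
Smallest exponent giving 1 is 101.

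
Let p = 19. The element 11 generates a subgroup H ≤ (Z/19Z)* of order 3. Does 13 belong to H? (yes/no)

no

13 ∈ ⟨11⟩ iff 13^3 ≡ 1 (mod 19), since |⟨11⟩| = 3.
13^3 mod 19 = 12.
Since 12 ≠ 1, 13 does not lie in the subgroup.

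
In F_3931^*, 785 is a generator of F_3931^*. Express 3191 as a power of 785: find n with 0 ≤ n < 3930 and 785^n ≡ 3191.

Baby-step giant-step with m = ceil(sqrt(3930)) = 63.
Baby table (785^j mod 3931 for j=0..62):
  0:1  1:785  2:2989  3:3489  4:2889  5:3609  6:2745  7:637
  8:808  9:1389  10:1478  11:585  12:3229  13:3201  14:876  15:3666
  16:318  17:1977  18:3131  19:960  20:2779  21:3741  22:228  23:2085
  24:1429  25:1430  26:2215  27:1273  28:831  29:3720  30:3398  31:2212
  32:2849  33:3657  34:1115  35:2593  36:3178  37:2476  38:1746  39:2622
  40:2357  41:2675  42:721  43:3852  44:881  45:3660  46:3470  47:3698
  48:1852  49:3281  50:780  51:2995  52:337  53:1168  54:957  55:424
  56:2636  57:1554  58:1280  59:2395  60:1057  61:304  62:2780
Giant step factor: 785^(-63) ≡ 588 (mod 3931).
Scan 3191·588^i mod 3931 for i = 0, 1, …:
  i=0: 3191   i=1: 1221   i=2: 2506   i=3: 3334
  i=4: 2754   i=5: 3711   i=6: 363   i=7: 1170
  i=8: 35   i=9: 925     …   i=60: 2927
  i=61: 3229
Match at i=61, j=12: n = 61·63 + 12 = 3855.

3855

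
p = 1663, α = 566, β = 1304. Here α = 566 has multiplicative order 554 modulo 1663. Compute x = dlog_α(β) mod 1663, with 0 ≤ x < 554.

Baby-step giant-step with m = ceil(sqrt(554)) = 24.
Baby table (566^j mod 1663 for j=0..23):
  0:1  1:566  2:1060  3:1280  4:1075  5:1455  6:345  7:699
  8:1503  9:905  10:26  11:1412  12:952  13:20  14:1342  15:1244
  16:655  17:1544  18:829  19:248  20:676  21:126  22:1470  23:520
Giant step factor: 566^(-24) ≡ 751 (mod 1663).
Scan 1304·751^i mod 1663 for i = 0, 1, …:
  i=0: 1304   i=1: 1460   i=2: 543   i=3: 358
  i=4: 1115   i=5: 876   i=6: 991   i=7: 880
  i=8: 669   i=9: 193     …   i=20: 1129
  i=21: 1412
Match at i=21, j=11: x = 21·24 + 11 = 515.

515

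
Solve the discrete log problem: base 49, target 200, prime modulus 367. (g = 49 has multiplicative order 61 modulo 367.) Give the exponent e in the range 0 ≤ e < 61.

13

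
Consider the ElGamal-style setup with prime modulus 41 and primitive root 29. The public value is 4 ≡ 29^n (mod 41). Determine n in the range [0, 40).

36

Successive powers of 29 modulo 41:
  29^0=1  29^1=29  29^2=21  29^3=35  29^4=31  29^5=38
  29^6=36  29^7=19  29^8=18  29^9=30  29^10=9  29^11=15
  29^12=25  29^13=28  29^14=33  29^15=14  29^16=37  29^17=7
  29^18=39  29^19=24  29^20=40  29^21=12  29^22=20  29^23=6
  29^24=10  29^25=3  29^26=5  29^27=22  29^28=23  29^29=11
  29^30=32  29^31=26  29^32=16  29^33=13  29^34=8  29^35=27
  29^36=4
So 29^36 ≡ 4 (mod 41), giving n = 36.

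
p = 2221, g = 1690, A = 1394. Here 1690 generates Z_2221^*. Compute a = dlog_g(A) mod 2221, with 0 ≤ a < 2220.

1157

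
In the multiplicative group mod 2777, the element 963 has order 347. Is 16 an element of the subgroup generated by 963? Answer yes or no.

yes

16 ∈ ⟨963⟩ iff 16^347 ≡ 1 (mod 2777), since |⟨963⟩| = 347.
16^347 mod 2777 = 1.
Since 1 = 1, 16 lies in the subgroup.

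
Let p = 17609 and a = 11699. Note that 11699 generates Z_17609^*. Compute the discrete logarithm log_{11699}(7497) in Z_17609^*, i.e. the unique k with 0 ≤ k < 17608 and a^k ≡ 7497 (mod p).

15337

Baby-step giant-step with m = ceil(sqrt(17608)) = 133.
Baby table (11699^j mod 17609 for j=0..132):
  0:1  1:11699  2:9453  3:6127  4:11143  5:2530  6:15350  7:3068
  8:5390  9:17390  10:8833  11:7655  12:14080  13:7334  14:9418  15:1669
  16:14859  17:17002  18:12743  19:2563  20:14019  21:15664  22:13882  23:15320
  24:4278  25:3544  26:9670  27:9114  28:2191  29:11414  30:3339  31:6199
  32:8239  33:14004  34:16269  35:12959  36:11460  37:13223  38:812  39:8337
  40:15921  41:9386  42:14699  43:11716  44:14637  45:8347  46:9648  47:15871
  48:5533  49:17492  50:4719  51:3366  52:5110  53:16944  54:3343  55:168
  56:10833  57:3294  58:8014  59:5470  60:2424  61:7886  62:4763  63:7461
  64:16035  65:4788  66:583  67:5834  68:17091  69:15023  70:16257  71:13443
  72:3678  73:10135  74:7968  75:13195  76:7811  77:7788  78:2846  79:14344
  80:14295  81:4532  82:16778  83:15908  84:15780  85:15073  86:2501  87:10650
  88:10675  89:3797  90:11205  91:5899  92:2730  93:13153  94:9505  95:15769
  96:9647  97:4172  98:13689  99:11365  100:11185  101:836  102:7369  103:13876
  104:15562  105:387  106:2000  107:13248  108:11543  109:15745  110:10615  111:6217
  112:7513  113:8068  114:3292  115:2225  116:4173  117:7779  118:3209  119:17312
  120:11979  121:9899  122:11617  123:1021  124:5777  125:1781  126:4472  127:1589
  128:12216  129:340  130:15635  131:9182  132:5318
Giant step factor: 11699^(-133) ≡ 8270 (mod 17609).
Scan 7497·8270^i mod 17609 for i = 0, 1, …:
  i=0: 7497   i=1: 16510   i=2: 15123   i=3: 8092
  i=4: 6640   i=5: 7938   i=6: 908   i=7: 7726
  i=8: 8568   i=9: 16353     …   i=114: 5046
  i=115: 14699
Match at i=115, j=42: k = 115·133 + 42 = 15337.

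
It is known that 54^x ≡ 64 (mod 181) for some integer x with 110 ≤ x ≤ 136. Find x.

Compute 54^110 mod 181 = 116, then multiply by 54 repeatedly:
  54^110=116  54^111=110  54^112=148  54^113=28  54^114=64
Found 64 at exponent 114.

114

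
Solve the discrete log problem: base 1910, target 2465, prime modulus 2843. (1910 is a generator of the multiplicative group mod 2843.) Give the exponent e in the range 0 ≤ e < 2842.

1059

Baby-step giant-step with m = ceil(sqrt(2842)) = 54.
Baby table (1910^j mod 2843 for j=0..53):
  0:1  1:1910  2:531  3:2102  4:504  5:1706  6:382  7:1812
  8:989  9:1238  10:2047  11:645  12:931  13:1335  14:2522  15:978
  16:129  17:1892  18:267  19:1073  20:2470  21:1163  22:947  23:622
  24:2489  25:494  26:2507  27:758  28:693  29:1635  30:1236  31:1070
  32:2426  33:2413  34:327  35:1953  36:214  37:2191  38:2757  39:634
  40:2665  41:1180  42:2144  43:1120  44:1264  45:533  46:236  47:1566
  48:224  49:1390  50:2381  51:1753  52:2019  53:1182
Giant step factor: 1910^(-54) ≡ 767 (mod 2843).
Scan 2465·767^i mod 2843 for i = 0, 1, …:
  i=0: 2465   i=1: 60   i=2: 532   i=3: 1495
  i=4: 936   i=5: 1476   i=6: 578   i=7: 2661
  i=8: 2556   i=9: 1625     …   i=18: 2709
  i=19: 2413
Match at i=19, j=33: e = 19·54 + 33 = 1059.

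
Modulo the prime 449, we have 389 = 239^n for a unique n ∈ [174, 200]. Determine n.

Compute 239^174 mod 449 = 409, then multiply by 239 repeatedly:
  239^174=409  239^175=318  239^176=121  239^177=183  239^178=184
  239^179=423  239^180=72  239^181=146  239^182=321  239^183=389
Found 389 at exponent 183.

183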